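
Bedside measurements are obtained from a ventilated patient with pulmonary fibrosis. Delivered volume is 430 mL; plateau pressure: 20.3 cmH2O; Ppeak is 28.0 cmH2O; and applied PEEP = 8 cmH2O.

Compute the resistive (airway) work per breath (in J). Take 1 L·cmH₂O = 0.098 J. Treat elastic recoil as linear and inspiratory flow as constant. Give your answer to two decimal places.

0.32

With constant inspiratory flow the resistive pressure is constant at PIP − Pplat = 28.0 − 20.3 = 7.7 cmH2O, so resistive work = 7.7 × 0.430 = 3.311 L·cmH2O.
× 0.098 J/(L·cmH2O) → 0.3245 J.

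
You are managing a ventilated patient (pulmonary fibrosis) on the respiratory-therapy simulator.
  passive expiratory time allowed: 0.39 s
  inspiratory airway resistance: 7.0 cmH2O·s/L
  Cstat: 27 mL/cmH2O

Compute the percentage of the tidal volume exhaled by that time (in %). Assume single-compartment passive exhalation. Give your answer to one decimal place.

τ = R × C = 7.0 × 27 mL/cmH2O = 7.0 × 0.027 L/cmH2O = 0.189 s.
Passive exhalation: V(t)/V₀ = e^(−t/τ) = e^(−0.39/0.189) = 0.127.
Fraction exhaled = 1 − 0.127 = 0.873 → 87.3%.

87.3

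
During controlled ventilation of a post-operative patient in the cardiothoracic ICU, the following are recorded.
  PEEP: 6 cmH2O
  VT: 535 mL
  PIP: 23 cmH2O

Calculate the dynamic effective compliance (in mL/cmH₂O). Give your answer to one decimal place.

31.5

Dynamic compliance = Vt / (PIP − PEEP) = 535 / (23 − 6) = 535 / 17.0 = 31.471 mL/cmH2O.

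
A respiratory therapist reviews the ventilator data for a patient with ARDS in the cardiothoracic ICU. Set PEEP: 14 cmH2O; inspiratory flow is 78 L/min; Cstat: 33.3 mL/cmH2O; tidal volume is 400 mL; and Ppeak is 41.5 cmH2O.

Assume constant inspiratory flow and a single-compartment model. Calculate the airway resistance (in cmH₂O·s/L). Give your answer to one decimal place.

11.9

Flow: 78 L/min ÷ 60 = 1.3 L/s.
Equation of motion (constant flow): PIP = Vt/C + R·V̇ + PEEP.
R·V̇ = PIP − Vt/C − PEEP = 41.5 − 400/33.3 − 14 = 41.5 − 12.012 − 14 = 15.488 cmH2O.
R = 15.488 / 1.3 = 11.914 cmH2O·s/L.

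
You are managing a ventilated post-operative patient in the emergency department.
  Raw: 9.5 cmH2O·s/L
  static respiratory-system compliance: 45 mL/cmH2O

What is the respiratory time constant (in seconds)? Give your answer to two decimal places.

0.43

τ = R × C = 9.5 × 45 mL/cmH2O = 9.5 × 0.045 L/cmH2O = 0.4275 s.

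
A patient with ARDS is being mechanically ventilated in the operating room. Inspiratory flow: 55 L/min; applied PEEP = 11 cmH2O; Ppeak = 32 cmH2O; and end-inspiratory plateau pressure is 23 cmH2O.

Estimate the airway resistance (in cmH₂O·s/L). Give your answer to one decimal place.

9.8

Flow: 55 L/min ÷ 60 = 0.9167 L/s.
Raw = (PIP − Pplat) / flow = (32 − 23) / 0.9167 = 9.0 / 0.9167 = 9.818 cmH2O·s/L.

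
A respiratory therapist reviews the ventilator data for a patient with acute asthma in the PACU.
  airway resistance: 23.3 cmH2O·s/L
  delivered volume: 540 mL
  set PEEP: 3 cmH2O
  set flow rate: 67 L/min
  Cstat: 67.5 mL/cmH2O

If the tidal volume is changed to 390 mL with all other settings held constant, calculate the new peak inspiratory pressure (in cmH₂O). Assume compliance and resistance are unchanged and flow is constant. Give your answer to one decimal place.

34.8

Flow: 67 L/min ÷ 60 = 1.1167 L/s.
PIP = Vt/C + R·V̇ + PEEP (constant-flow equation of motion).
Only the elastic term changes: ΔPIP = ΔVt / C = (390 − 540) / 67.5 = -2.222 cmH2O.
Original PIP = 540/67.5 + 23.3×1.1167 + 3 = 37.019 cmH2O; new PIP = 37.019 + (-2.222) = 34.797 cmH2O.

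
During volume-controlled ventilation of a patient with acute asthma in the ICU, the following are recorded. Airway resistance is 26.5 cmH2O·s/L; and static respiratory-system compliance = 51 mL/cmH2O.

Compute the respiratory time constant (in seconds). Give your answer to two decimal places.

1.35

τ = R × C = 26.5 × 51 mL/cmH2O = 26.5 × 0.051 L/cmH2O = 1.352 s.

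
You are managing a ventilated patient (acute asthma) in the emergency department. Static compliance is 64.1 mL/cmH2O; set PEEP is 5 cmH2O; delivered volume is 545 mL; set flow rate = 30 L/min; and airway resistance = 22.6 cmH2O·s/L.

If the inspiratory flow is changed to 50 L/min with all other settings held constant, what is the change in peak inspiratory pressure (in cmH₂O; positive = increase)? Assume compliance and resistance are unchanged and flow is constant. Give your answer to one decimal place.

Flow: 30 L/min ÷ 60 = 0.5 L/s.
New flow: 50 L/min ÷ 60 = 0.8333 L/s.
PIP = Vt/C + R·V̇ + PEEP (constant-flow equation of motion).
Only the resistive term changes: ΔPIP = R × ΔV̇ = 22.6 × (0.8333 − 0.5) = 22.6 × 0.3333 = 7.533 cmH2O.

7.5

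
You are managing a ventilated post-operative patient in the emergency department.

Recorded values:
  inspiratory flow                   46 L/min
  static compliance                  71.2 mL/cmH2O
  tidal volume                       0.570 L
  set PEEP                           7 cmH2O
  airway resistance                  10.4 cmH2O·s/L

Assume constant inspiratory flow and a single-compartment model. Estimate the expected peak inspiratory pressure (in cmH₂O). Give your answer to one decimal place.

23.0

Flow: 46 L/min ÷ 60 = 0.7667 L/s.
Equation of motion (constant flow): PIP = Vt/C + R·V̇ + PEEP.
PIP = 570/71.2 + 10.4×0.7667 + 7 = 8.006 + 7.974 + 7 = 22.98 cmH2O.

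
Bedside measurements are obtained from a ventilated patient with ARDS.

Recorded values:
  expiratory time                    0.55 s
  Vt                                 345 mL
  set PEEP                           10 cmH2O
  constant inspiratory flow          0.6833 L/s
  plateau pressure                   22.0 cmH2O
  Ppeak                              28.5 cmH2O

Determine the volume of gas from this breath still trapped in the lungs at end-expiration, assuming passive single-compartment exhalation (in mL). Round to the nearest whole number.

R = (PIP − Pplat)/V̇ = (28.5 − 22.0) / 0.6833 = 6.5/0.6833 = 9.513 cmH2O·s/L.
C = Vt/(Pplat − PEEP) = 345.0 / (22.0 − 10) = 345.0/12.0 = 28.75 mL/cmH2O.
τ = R × C = 9.513 × 0.02875 L/cmH2O = 0.2735 s.
Fraction remaining = e^(−Te/τ) = e^(−0.55/0.2735) = 0.1339.
Trapped volume = 345.0 × 0.1339 = 46.196 mL.

46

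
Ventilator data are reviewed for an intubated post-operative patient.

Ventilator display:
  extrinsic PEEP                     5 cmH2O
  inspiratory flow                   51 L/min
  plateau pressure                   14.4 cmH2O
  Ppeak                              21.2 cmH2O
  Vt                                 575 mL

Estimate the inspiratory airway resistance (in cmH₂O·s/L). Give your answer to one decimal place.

Flow: 51 L/min ÷ 60 = 0.85 L/s.
Raw = (PIP − Pplat) / flow = (21.2 − 14.4) / 0.85 = 6.8 / 0.85 = 8.0 cmH2O·s/L.

8.0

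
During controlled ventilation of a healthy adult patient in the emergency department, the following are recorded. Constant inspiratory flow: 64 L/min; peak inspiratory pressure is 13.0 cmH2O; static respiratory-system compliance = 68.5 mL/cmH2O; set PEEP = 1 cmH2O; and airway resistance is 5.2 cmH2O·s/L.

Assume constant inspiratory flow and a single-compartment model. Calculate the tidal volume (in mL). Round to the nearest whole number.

442

Flow: 64 L/min ÷ 60 = 1.0667 L/s.
Equation of motion (constant flow): PIP = Vt/C + R·V̇ + PEEP.
Vt/C = PIP − R·V̇ − PEEP = 13.0 − 5.547 − 1 = 6.453 cmH2O.
Vt = C × 6.453 = 68.5 × 6.453 = 442.03 mL.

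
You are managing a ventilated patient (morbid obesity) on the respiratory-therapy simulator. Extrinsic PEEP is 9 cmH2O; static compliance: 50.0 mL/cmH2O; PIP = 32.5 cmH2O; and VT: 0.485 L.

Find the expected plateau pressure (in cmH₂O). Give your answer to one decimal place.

18.7

Pplat = PEEP + Vt / Cstat = 9 + 485 / 50.0 = 9 + 9.7 = 18.7 cmH2O.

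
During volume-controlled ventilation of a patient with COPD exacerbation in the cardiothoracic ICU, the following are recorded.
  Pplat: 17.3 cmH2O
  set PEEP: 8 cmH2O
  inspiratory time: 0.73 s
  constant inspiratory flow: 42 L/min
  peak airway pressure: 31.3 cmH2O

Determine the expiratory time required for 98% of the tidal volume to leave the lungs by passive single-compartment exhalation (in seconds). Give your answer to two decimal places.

4.30

Flow: 42 L/min ÷ 60 = 0.7 L/s.
Vt = flow × Ti = 0.7 L/s × 0.73 s × 1000 mL/L = 511.0 mL.
R = (PIP − Pplat)/V̇ = (31.3 − 17.3) / 0.7 = 14.0/0.7 = 20.0 cmH2O·s/L.
C = Vt/(Pplat − PEEP) = 511.0 / (17.3 − 8) = 511.0/9.3 = 54.946 mL/cmH2O.
τ = R × C = 20.0 × 0.05495 L/cmH2O = 1.099 s.
t = −τ·ln(1 − 0.98) = −1.099·ln(0.02) = 4.299 s.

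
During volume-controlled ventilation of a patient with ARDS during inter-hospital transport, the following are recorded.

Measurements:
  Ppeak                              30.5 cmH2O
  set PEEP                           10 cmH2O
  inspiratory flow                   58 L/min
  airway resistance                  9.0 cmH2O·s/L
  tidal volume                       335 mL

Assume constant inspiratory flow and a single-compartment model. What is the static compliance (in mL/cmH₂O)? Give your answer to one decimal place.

28.4

Flow: 58 L/min ÷ 60 = 0.9667 L/s.
Equation of motion (constant flow): PIP = Vt/C + R·V̇ + PEEP.
Vt/C = PIP − R·V̇ − PEEP = 30.5 − 9.0×0.9667 − 10 = 30.5 − 8.7 − 10 = 11.8 cmH2O.
C = Vt / 11.8 = 335 / 11.8 = 28.39 mL/cmH2O.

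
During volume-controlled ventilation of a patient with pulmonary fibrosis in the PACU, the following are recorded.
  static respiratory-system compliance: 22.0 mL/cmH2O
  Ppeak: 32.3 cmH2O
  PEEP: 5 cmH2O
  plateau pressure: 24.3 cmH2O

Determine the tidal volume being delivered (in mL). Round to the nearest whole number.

425

Vt = Cstat × (Pplat − PEEP) = 22.0 × (24.3 − 5) = 22.0 × 19.3 = 424.6 mL.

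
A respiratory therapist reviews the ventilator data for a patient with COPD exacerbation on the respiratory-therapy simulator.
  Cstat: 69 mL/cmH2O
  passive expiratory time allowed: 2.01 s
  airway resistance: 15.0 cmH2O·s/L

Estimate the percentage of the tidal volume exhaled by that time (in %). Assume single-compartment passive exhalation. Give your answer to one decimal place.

85.7

τ = R × C = 15.0 × 69 mL/cmH2O = 15.0 × 0.069 L/cmH2O = 1.035 s.
Passive exhalation: V(t)/V₀ = e^(−t/τ) = e^(−2.01/1.035) = 0.1434.
Fraction exhaled = 1 − 0.1434 = 0.8566 → 85.66%.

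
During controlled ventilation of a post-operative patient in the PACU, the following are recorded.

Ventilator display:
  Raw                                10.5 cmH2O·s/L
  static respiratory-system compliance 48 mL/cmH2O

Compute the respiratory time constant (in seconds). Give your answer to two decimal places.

τ = R × C = 10.5 × 48 mL/cmH2O = 10.5 × 0.048 L/cmH2O = 0.504 s.

0.50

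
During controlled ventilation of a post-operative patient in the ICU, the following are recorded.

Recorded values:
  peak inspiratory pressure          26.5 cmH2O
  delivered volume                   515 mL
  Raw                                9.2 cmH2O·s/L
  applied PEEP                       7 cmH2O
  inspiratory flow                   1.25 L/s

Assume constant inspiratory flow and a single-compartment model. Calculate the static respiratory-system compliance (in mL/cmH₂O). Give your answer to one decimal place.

Equation of motion (constant flow): PIP = Vt/C + R·V̇ + PEEP.
Vt/C = PIP − R·V̇ − PEEP = 26.5 − 9.2×1.25 − 7 = 26.5 − 11.5 − 7 = 8.0 cmH2O.
C = Vt / 8.0 = 515 / 8.0 = 64.375 mL/cmH2O.

64.4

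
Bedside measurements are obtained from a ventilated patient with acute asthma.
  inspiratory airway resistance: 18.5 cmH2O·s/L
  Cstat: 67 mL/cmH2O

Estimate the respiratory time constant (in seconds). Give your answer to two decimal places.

τ = R × C = 18.5 × 67 mL/cmH2O = 18.5 × 0.067 L/cmH2O = 1.24 s.

1.24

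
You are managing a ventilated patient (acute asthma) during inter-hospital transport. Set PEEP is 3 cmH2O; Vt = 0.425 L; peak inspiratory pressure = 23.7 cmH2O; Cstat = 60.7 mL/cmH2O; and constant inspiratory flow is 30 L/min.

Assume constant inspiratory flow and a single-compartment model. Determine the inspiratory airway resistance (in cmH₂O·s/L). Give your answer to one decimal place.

Flow: 30 L/min ÷ 60 = 0.5 L/s.
Equation of motion (constant flow): PIP = Vt/C + R·V̇ + PEEP.
R·V̇ = PIP − Vt/C − PEEP = 23.7 − 425/60.7 − 3 = 23.7 − 7.002 − 3 = 13.698 cmH2O.
R = 13.698 / 0.5 = 27.396 cmH2O·s/L.

27.4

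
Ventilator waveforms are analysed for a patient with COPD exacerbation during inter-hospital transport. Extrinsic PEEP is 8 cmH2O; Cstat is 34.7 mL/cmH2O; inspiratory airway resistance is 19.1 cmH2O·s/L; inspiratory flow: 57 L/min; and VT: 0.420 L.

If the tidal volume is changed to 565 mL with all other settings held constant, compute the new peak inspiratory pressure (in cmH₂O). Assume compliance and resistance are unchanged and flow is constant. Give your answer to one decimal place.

42.4

Flow: 57 L/min ÷ 60 = 0.95 L/s.
PIP = Vt/C + R·V̇ + PEEP (constant-flow equation of motion).
Only the elastic term changes: ΔPIP = ΔVt / C = (565 − 420) / 34.7 = 4.179 cmH2O.
Original PIP = 420/34.7 + 19.1×0.95 + 8 = 38.249 cmH2O; new PIP = 38.249 + (4.179) = 42.428 cmH2O.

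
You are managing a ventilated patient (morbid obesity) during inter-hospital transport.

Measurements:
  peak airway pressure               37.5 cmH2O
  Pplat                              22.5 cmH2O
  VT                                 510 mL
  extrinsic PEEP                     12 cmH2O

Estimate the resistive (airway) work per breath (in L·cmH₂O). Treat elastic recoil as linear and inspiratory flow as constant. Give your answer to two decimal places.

With constant inspiratory flow the resistive pressure is constant at PIP − Pplat = 37.5 − 22.5 = 15.0 cmH2O, so resistive work = 15.0 × 0.510 = 7.65 L·cmH2O.

7.65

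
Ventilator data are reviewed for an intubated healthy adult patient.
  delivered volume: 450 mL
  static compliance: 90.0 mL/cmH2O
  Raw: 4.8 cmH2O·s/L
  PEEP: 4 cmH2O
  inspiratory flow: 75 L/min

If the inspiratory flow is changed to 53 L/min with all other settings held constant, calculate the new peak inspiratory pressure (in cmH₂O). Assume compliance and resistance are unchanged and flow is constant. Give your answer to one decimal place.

13.2

Flow: 75 L/min ÷ 60 = 1.25 L/s.
New flow: 53 L/min ÷ 60 = 0.8833 L/s.
PIP = Vt/C + R·V̇ + PEEP (constant-flow equation of motion).
Only the resistive term changes: ΔPIP = R × ΔV̇ = 4.8 × (0.8833 − 1.25) = 4.8 × -0.3667 = -1.76 cmH2O.
Original PIP = 450/90.0 + 4.8×1.25 + 4 = 15.0 cmH2O; new PIP = 15.0 + (-1.76) = 13.24 cmH2O.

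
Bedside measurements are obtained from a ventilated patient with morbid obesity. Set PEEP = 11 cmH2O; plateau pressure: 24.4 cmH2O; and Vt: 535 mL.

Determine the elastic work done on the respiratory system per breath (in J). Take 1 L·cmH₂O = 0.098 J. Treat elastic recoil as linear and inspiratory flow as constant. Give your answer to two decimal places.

Elastic work ≈ ½ × (Pplat − PEEP) × Vt = 0.5 × (24.4 − 11) × 0.535 L = 0.5 × 13.4 × 0.535 = 3.585 L·cmH2O.
× 0.098 J/(L·cmH2O) → 0.3513 J.

0.35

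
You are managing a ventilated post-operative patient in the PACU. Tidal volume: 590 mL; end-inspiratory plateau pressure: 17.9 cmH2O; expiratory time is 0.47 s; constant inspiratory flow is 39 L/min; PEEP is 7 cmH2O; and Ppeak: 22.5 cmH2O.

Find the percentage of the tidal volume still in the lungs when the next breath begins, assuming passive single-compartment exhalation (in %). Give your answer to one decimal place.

29.3

Flow: 39 L/min ÷ 60 = 0.65 L/s.
R = (PIP − Pplat)/V̇ = (22.5 − 17.9) / 0.65 = 4.6/0.65 = 7.077 cmH2O·s/L.
C = Vt/(Pplat − PEEP) = 590.0 / (17.9 − 7) = 590.0/10.9 = 54.128 mL/cmH2O.
τ = R × C = 7.077 × 0.05413 L/cmH2O = 0.3831 s.
Fraction remaining at end-expiration = e^(−Te/τ) = e^(−0.47/0.3831) = 0.2932 → 29.32%.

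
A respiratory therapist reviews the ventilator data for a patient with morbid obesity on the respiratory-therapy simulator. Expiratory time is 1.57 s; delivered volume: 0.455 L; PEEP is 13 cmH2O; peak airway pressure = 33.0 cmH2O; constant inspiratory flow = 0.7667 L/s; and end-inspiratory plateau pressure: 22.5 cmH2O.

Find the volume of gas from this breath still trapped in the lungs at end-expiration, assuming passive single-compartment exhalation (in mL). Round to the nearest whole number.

42

R = (PIP − Pplat)/V̇ = (33.0 − 22.5) / 0.7667 = 10.5/0.7667 = 13.695 cmH2O·s/L.
C = Vt/(Pplat − PEEP) = 455.0 / (22.5 − 13) = 455.0/9.5 = 47.895 mL/cmH2O.
τ = R × C = 13.695 × 0.0479 L/cmH2O = 0.656 s.
Fraction remaining = e^(−Te/τ) = e^(−1.57/0.656) = 0.09133.
Trapped volume = 455.0 × 0.09133 = 41.555 mL.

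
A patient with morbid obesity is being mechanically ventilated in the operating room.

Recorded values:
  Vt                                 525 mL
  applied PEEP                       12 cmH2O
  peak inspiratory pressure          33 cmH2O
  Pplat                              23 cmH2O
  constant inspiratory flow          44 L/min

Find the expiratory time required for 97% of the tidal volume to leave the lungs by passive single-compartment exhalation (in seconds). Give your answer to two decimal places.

2.28

Flow: 44 L/min ÷ 60 = 0.7333 L/s.
R = (PIP − Pplat)/V̇ = (33 − 23) / 0.7333 = 10.0/0.7333 = 13.637 cmH2O·s/L.
C = Vt/(Pplat − PEEP) = 525.0 / (23 − 12) = 525.0/11.0 = 47.727 mL/cmH2O.
τ = R × C = 13.637 × 0.04773 L/cmH2O = 0.6509 s.
t = −τ·ln(1 − 0.97) = −0.6509·ln(0.03) = 2.282 s.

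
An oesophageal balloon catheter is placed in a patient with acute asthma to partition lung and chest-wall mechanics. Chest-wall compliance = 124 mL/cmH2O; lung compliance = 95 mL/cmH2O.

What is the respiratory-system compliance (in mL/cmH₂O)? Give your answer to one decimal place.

53.8

Lung and chest wall are elastances in series: 1/Crs = 1/CL + 1/Ccw.
1/Crs = 1/95 + 1/124 = 0.01859.
Crs = 53.792 mL/cmH2O.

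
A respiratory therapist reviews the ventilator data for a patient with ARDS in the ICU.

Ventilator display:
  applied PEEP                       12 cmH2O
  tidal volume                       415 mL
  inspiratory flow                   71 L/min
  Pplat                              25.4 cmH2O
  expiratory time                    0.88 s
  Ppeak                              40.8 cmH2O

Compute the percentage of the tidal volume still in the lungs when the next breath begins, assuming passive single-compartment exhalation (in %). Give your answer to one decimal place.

11.3

Flow: 71 L/min ÷ 60 = 1.1833 L/s.
R = (PIP − Pplat)/V̇ = (40.8 − 25.4) / 1.1833 = 15.4/1.1833 = 13.014 cmH2O·s/L.
C = Vt/(Pplat − PEEP) = 415.0 / (25.4 − 12) = 415.0/13.4 = 30.97 mL/cmH2O.
τ = R × C = 13.014 × 0.03097 L/cmH2O = 0.403 s.
Fraction remaining at end-expiration = e^(−Te/τ) = e^(−0.88/0.403) = 0.1126 → 11.26%.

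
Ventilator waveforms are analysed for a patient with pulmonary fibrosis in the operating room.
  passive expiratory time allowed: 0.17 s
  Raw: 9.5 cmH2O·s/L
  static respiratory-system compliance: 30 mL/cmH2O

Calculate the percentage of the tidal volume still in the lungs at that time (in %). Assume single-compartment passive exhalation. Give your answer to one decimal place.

τ = R × C = 9.5 × 30 mL/cmH2O = 9.5 × 0.030 L/cmH2O = 0.285 s.
Passive exhalation: V(t)/V₀ = e^(−t/τ) = e^(−0.17/0.285) = 0.5507.
Fraction remaining = 0.5507 → 55.07%.

55.1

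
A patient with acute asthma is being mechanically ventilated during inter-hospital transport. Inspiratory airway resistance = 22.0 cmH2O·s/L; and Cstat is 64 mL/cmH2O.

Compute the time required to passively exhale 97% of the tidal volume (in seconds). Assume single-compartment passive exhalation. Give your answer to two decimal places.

τ = R × C = 22.0 × 64 mL/cmH2O = 22.0 × 0.064 L/cmH2O = 1.408 s.
Exhaled fraction f = 1 − e^(−t/τ) → t = −τ·ln(1 − f) = −1.408·ln(0.03) = 4.937 s.

4.94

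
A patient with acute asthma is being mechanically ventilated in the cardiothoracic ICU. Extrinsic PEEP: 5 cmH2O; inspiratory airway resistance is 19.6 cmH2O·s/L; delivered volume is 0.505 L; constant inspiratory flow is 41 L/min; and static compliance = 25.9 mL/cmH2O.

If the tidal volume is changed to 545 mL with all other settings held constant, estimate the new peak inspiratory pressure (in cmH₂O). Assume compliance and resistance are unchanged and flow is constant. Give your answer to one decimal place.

39.4

Flow: 41 L/min ÷ 60 = 0.6833 L/s.
PIP = Vt/C + R·V̇ + PEEP (constant-flow equation of motion).
Only the elastic term changes: ΔPIP = ΔVt / C = (545 − 505) / 25.9 = 1.544 cmH2O.
Original PIP = 505/25.9 + 19.6×0.6833 + 5 = 37.891 cmH2O; new PIP = 37.891 + (1.544) = 39.435 cmH2O.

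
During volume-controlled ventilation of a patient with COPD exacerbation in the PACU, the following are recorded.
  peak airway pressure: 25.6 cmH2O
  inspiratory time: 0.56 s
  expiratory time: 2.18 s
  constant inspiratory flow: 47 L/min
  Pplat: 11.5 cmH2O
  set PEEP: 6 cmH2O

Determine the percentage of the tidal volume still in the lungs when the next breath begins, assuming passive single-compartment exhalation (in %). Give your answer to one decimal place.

21.9

Flow: 47 L/min ÷ 60 = 0.7833 L/s.
Vt = flow × Ti = 0.7833 L/s × 0.56 s × 1000 mL/L = 438.65 mL.
R = (PIP − Pplat)/V̇ = (25.6 − 11.5) / 0.7833 = 14.1/0.7833 = 18.001 cmH2O·s/L.
C = Vt/(Pplat − PEEP) = 438.65 / (11.5 − 6) = 438.65/5.5 = 79.755 mL/cmH2O.
τ = R × C = 18.001 × 0.07976 L/cmH2O = 1.436 s.
Fraction remaining at end-expiration = e^(−Te/τ) = e^(−2.18/1.436) = 0.2191 → 21.91%.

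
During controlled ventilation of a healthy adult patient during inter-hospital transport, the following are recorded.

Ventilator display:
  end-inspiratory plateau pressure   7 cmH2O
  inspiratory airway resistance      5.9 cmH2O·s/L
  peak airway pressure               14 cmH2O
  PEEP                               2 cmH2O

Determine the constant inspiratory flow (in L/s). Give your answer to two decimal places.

flow = (PIP − Pplat) / Raw = 7.0 / 5.9 = 1.186 L/s.

1.19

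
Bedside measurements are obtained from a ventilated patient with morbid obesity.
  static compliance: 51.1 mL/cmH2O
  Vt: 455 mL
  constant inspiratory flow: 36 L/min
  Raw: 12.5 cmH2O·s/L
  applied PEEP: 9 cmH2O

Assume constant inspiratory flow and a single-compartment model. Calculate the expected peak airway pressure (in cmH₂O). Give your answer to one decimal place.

25.4

Flow: 36 L/min ÷ 60 = 0.6 L/s.
Equation of motion (constant flow): PIP = Vt/C + R·V̇ + PEEP.
PIP = 455/51.1 + 12.5×0.6 + 9 = 8.904 + 7.5 + 9 = 25.404 cmH2O.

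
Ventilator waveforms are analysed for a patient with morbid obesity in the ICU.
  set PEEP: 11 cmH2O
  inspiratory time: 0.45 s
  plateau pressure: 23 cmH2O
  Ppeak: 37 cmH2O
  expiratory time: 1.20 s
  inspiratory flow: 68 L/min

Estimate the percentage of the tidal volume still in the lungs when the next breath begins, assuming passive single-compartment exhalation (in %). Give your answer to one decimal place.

Flow: 68 L/min ÷ 60 = 1.1333 L/s.
Vt = flow × Ti = 1.1333 L/s × 0.45 s × 1000 mL/L = 509.99 mL.
R = (PIP − Pplat)/V̇ = (37 − 23) / 1.1333 = 14.0/1.1333 = 12.353 cmH2O·s/L.
C = Vt/(Pplat − PEEP) = 509.99 / (23 − 11) = 509.99/12.0 = 42.499 mL/cmH2O.
τ = R × C = 12.353 × 0.0425 L/cmH2O = 0.525 s.
Fraction remaining at end-expiration = e^(−Te/τ) = e^(−1.20/0.525) = 0.1017 → 10.17%.

10.2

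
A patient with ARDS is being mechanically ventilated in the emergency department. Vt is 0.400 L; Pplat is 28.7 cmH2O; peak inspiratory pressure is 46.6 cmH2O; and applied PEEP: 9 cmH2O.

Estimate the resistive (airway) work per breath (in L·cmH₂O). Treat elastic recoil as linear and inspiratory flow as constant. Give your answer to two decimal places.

With constant inspiratory flow the resistive pressure is constant at PIP − Pplat = 46.6 − 28.7 = 17.9 cmH2O, so resistive work = 17.9 × 0.400 = 7.16 L·cmH2O.

7.16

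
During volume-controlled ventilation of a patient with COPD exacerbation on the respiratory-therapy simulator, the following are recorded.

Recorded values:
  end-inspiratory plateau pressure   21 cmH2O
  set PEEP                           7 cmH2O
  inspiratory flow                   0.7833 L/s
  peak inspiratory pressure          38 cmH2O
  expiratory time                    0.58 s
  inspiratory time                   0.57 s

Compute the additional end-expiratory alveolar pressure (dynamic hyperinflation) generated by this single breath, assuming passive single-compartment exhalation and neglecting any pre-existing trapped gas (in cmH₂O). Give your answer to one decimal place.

6.1

Vt = flow × Ti = 0.7833 L/s × 0.57 s × 1000 mL/L = 446.48 mL.
R = (PIP − Pplat)/V̇ = (38 − 21) / 0.7833 = 17.0/0.7833 = 21.703 cmH2O·s/L.
C = Vt/(Pplat − PEEP) = 446.48 / (21 − 7) = 446.48/14.0 = 31.891 mL/cmH2O.
τ = R × C = 21.703 × 0.03189 L/cmH2O = 0.6921 s.
Fraction remaining = e^(−Te/τ) = e^(−0.58/0.6921) = 0.4326; trapped volume = 446.48 × 0.4326 = 193.15 mL.
Additional alveolar pressure from trapping ≈ V_trapped / C = 193.15 / 31.891 = 6.057 cmH2O.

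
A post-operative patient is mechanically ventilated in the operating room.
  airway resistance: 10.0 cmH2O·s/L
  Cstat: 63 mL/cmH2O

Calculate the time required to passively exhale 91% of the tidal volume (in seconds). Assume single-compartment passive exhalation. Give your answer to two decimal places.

τ = R × C = 10.0 × 63 mL/cmH2O = 10.0 × 0.063 L/cmH2O = 0.63 s.
Exhaled fraction f = 1 − e^(−t/τ) → t = −τ·ln(1 − f) = −0.63·ln(0.09) = 1.517 s.

1.52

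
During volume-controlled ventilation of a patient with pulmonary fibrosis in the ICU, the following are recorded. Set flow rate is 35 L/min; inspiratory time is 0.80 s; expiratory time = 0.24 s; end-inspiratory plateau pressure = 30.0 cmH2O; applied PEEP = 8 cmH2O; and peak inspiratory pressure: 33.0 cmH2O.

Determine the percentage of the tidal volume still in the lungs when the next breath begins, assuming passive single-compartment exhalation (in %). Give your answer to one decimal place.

Flow: 35 L/min ÷ 60 = 0.5833 L/s.
Vt = flow × Ti = 0.5833 L/s × 0.80 s × 1000 mL/L = 466.64 mL.
R = (PIP − Pplat)/V̇ = (33.0 − 30.0) / 0.5833 = 3.0/0.5833 = 5.143 cmH2O·s/L.
C = Vt/(Pplat − PEEP) = 466.64 / (30.0 − 8) = 466.64/22.0 = 21.211 mL/cmH2O.
τ = R × C = 5.143 × 0.02121 L/cmH2O = 0.1091 s.
Fraction remaining at end-expiration = e^(−Te/τ) = e^(−0.24/0.1091) = 0.1108 → 11.08%.

11.1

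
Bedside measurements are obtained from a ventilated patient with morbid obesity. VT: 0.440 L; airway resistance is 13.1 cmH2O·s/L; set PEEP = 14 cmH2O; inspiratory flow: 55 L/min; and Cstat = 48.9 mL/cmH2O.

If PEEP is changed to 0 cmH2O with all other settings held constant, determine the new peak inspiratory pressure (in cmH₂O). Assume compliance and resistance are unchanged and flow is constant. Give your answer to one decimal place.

21.0

Flow: 55 L/min ÷ 60 = 0.9167 L/s.
PIP = Vt/C + R·V̇ + PEEP (constant-flow equation of motion).
Only the baseline term changes: ΔPIP = ΔPEEP = 0 − 14 = -14.0 cmH2O.
Original PIP = 440/48.9 + 13.1×0.9167 + 14 = 35.007 cmH2O; new PIP = 35.007 + (-14.0) = 21.007 cmH2O.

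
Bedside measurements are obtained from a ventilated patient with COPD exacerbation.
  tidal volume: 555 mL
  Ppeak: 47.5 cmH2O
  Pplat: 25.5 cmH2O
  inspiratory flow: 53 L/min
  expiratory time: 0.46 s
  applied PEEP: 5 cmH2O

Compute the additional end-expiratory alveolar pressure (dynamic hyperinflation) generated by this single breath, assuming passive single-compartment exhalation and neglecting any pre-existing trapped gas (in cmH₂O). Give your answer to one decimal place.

10.4

Flow: 53 L/min ÷ 60 = 0.8833 L/s.
R = (PIP − Pplat)/V̇ = (47.5 − 25.5) / 0.8833 = 22.0/0.8833 = 24.907 cmH2O·s/L.
C = Vt/(Pplat − PEEP) = 555.0 / (25.5 − 5) = 555.0/20.5 = 27.073 mL/cmH2O.
τ = R × C = 24.907 × 0.02707 L/cmH2O = 0.6742 s.
Fraction remaining = e^(−Te/τ) = e^(−0.46/0.6742) = 0.5055; trapped volume = 555.0 × 0.5055 = 280.55 mL.
Additional alveolar pressure from trapping ≈ V_trapped / C = 280.55 / 27.073 = 10.363 cmH2O.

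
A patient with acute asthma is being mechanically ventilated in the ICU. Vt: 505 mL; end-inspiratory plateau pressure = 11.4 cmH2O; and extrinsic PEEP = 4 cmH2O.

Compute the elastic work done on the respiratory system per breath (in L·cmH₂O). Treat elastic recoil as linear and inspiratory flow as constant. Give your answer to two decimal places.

Elastic work ≈ ½ × (Pplat − PEEP) × Vt = 0.5 × (11.4 − 4) × 0.505 L = 0.5 × 7.4 × 0.505 = 1.869 L·cmH2O.

1.87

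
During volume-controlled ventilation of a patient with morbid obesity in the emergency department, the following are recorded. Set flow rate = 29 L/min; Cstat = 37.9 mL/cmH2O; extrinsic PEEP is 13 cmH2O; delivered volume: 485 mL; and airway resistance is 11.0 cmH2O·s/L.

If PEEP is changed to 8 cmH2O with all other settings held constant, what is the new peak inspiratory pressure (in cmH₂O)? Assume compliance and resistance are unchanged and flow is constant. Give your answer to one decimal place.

Flow: 29 L/min ÷ 60 = 0.4833 L/s.
PIP = Vt/C + R·V̇ + PEEP (constant-flow equation of motion).
Only the baseline term changes: ΔPIP = ΔPEEP = 8 − 13 = -5.0 cmH2O.
Original PIP = 485/37.9 + 11.0×0.4833 + 13 = 31.113 cmH2O; new PIP = 31.113 + (-5.0) = 26.113 cmH2O.

26.1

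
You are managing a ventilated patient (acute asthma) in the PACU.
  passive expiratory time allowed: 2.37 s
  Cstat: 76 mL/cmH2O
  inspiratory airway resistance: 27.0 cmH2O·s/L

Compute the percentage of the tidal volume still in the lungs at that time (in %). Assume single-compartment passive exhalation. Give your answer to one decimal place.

31.5

τ = R × C = 27.0 × 76 mL/cmH2O = 27.0 × 0.076 L/cmH2O = 2.052 s.
Passive exhalation: V(t)/V₀ = e^(−t/τ) = e^(−2.37/2.052) = 0.3151.
Fraction remaining = 0.3151 → 31.51%.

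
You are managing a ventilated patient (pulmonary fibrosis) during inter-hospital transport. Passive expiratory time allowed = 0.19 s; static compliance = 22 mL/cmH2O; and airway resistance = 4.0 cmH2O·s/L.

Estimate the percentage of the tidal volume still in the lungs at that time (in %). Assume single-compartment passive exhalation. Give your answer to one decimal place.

τ = R × C = 4.0 × 22 mL/cmH2O = 4.0 × 0.022 L/cmH2O = 0.088 s.
Passive exhalation: V(t)/V₀ = e^(−t/τ) = e^(−0.19/0.088) = 0.1154.
Fraction remaining = 0.1154 → 11.54%.

11.5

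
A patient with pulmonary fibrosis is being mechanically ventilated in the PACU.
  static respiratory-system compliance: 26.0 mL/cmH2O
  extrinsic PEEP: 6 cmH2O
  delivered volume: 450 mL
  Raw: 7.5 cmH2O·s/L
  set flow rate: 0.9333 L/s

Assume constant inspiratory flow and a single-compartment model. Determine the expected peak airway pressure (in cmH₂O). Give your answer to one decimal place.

Equation of motion (constant flow): PIP = Vt/C + R·V̇ + PEEP.
PIP = 450/26.0 + 7.5×0.9333 + 6 = 17.308 + 7.0 + 6 = 30.308 cmH2O.

30.3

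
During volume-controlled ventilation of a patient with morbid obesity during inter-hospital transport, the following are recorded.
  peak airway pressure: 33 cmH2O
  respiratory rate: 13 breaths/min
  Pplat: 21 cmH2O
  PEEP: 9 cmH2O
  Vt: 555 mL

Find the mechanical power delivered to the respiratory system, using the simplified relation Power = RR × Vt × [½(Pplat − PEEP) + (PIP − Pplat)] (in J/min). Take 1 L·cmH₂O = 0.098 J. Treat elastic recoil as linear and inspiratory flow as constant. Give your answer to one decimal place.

Per-breath work = Vt × [½(Pplat−PEEP) + (PIP−Pplat)] = 0.555 × [0.5×12.0 + 12.0] = 0.555 × 18.0 = 9.99 L·cmH2O.
Power = 13 × 9.99 = 129.87 L·cmH2O/min.
× 0.098 J/(L·cmH2O) → 12.727 J/min.

12.7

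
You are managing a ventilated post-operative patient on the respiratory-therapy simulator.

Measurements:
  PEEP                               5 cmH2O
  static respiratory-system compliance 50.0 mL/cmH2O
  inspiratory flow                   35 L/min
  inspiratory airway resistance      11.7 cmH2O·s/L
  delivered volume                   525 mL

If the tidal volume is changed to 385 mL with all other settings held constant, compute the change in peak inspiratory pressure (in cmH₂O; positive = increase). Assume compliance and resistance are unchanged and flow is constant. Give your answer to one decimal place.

PIP = Vt/C + R·V̇ + PEEP (constant-flow equation of motion).
Only the elastic term changes: ΔPIP = ΔVt / C = (385 − 525) / 50.0 = -2.8 cmH2O.

-2.8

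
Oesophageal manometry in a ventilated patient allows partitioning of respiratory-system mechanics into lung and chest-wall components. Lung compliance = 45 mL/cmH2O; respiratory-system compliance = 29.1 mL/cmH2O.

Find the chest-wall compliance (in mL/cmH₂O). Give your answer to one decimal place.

82.4

1/Ccw = 1/Crs − 1/CL.
1/Ccw = 1/29.1 − 1/45 = 0.01214.
Ccw = 82.372 mL/cmH2O.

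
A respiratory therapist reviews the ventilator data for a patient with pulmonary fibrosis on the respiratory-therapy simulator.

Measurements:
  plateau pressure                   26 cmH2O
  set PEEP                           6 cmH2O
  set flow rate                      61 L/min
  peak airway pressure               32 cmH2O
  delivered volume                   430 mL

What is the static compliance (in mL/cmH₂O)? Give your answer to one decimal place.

Cstat = Vt / (Pplat − PEEP) = 430 / (26 − 6) = 430 / 20.0 = 21.5 mL/cmH2O.

21.5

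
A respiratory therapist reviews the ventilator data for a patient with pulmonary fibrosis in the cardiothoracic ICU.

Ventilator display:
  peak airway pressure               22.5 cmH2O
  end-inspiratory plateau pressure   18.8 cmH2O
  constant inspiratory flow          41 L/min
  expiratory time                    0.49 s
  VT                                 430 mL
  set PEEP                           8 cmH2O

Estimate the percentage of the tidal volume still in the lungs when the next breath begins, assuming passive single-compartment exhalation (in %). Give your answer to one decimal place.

Flow: 41 L/min ÷ 60 = 0.6833 L/s.
R = (PIP − Pplat)/V̇ = (22.5 − 18.8) / 0.6833 = 3.7/0.6833 = 5.415 cmH2O·s/L.
C = Vt/(Pplat − PEEP) = 430.0 / (18.8 − 8) = 430.0/10.8 = 39.815 mL/cmH2O.
τ = R × C = 5.415 × 0.03982 L/cmH2O = 0.2156 s.
Fraction remaining at end-expiration = e^(−Te/τ) = e^(−0.49/0.2156) = 0.103 → 10.3%.

10.3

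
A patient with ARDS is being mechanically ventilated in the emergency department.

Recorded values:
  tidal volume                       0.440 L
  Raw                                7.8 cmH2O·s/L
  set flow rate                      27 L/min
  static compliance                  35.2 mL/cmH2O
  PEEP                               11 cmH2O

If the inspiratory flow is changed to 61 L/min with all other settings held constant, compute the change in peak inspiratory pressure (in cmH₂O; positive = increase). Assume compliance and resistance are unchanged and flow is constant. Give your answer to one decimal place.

Flow: 27 L/min ÷ 60 = 0.45 L/s.
New flow: 61 L/min ÷ 60 = 1.0167 L/s.
PIP = Vt/C + R·V̇ + PEEP (constant-flow equation of motion).
Only the resistive term changes: ΔPIP = R × ΔV̇ = 7.8 × (1.0167 − 0.45) = 7.8 × 0.5667 = 4.42 cmH2O.

4.4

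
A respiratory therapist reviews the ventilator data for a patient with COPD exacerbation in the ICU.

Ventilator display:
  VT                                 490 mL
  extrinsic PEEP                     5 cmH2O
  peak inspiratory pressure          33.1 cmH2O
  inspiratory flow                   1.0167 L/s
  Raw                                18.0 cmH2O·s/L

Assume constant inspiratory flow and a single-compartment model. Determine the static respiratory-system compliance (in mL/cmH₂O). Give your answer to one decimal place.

50.0

Equation of motion (constant flow): PIP = Vt/C + R·V̇ + PEEP.
Vt/C = PIP − R·V̇ − PEEP = 33.1 − 18.0×1.0167 − 5 = 33.1 − 18.301 − 5 = 9.799 cmH2O.
C = Vt / 9.799 = 490 / 9.799 = 50.005 mL/cmH2O.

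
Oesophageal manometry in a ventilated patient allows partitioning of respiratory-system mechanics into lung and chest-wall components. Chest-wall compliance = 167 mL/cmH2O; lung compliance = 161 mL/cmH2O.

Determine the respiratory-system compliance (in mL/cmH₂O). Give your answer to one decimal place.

Lung and chest wall are elastances in series: 1/Crs = 1/CL + 1/Ccw.
1/Crs = 1/161 + 1/167 = 0.0122.
Crs = 81.967 mL/cmH2O.

82.0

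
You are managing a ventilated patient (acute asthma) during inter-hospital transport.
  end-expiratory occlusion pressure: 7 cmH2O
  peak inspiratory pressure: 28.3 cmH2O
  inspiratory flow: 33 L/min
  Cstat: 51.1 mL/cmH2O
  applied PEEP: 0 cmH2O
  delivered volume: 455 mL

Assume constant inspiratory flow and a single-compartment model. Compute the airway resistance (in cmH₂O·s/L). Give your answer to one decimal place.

22.5

Flow: 33 L/min ÷ 60 = 0.55 L/s.
Total PEEP = 7 cmH2O (set 0 + intrinsic 7); this is the baseline alveolar pressure.
Equation of motion (constant flow): PIP = Vt/C + R·V̇ + PEEP.
R·V̇ = PIP − Vt/C − PEEP = 28.3 − 455/51.1 − 7 = 28.3 − 8.904 − 7 = 12.396 cmH2O.
R = 12.396 / 0.55 = 22.538 cmH2O·s/L.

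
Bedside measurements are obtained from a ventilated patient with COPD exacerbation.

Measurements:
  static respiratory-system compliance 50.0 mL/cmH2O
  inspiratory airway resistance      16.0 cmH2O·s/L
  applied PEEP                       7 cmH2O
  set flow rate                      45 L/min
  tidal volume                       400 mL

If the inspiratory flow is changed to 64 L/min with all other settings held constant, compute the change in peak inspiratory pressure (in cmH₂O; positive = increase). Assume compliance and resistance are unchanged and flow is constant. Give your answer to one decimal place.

5.1

Flow: 45 L/min ÷ 60 = 0.75 L/s.
New flow: 64 L/min ÷ 60 = 1.0667 L/s.
PIP = Vt/C + R·V̇ + PEEP (constant-flow equation of motion).
Only the resistive term changes: ΔPIP = R × ΔV̇ = 16.0 × (1.0667 − 0.75) = 16.0 × 0.3167 = 5.067 cmH2O.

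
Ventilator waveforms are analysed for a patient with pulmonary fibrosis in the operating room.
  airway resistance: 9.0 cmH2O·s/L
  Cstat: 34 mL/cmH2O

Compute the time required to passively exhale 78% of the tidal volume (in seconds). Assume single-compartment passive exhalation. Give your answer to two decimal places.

τ = R × C = 9.0 × 34 mL/cmH2O = 9.0 × 0.034 L/cmH2O = 0.306 s.
Exhaled fraction f = 1 − e^(−t/τ) → t = −τ·ln(1 − f) = −0.306·ln(0.22) = 0.4633 s.

0.46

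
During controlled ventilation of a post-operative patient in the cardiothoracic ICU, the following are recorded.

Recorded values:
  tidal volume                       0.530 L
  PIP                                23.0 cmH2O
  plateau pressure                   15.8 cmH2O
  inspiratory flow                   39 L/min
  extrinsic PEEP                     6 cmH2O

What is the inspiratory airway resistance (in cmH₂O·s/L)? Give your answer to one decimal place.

Flow: 39 L/min ÷ 60 = 0.65 L/s.
Raw = (PIP − Pplat) / flow = (23.0 − 15.8) / 0.65 = 7.2 / 0.65 = 11.077 cmH2O·s/L.

11.1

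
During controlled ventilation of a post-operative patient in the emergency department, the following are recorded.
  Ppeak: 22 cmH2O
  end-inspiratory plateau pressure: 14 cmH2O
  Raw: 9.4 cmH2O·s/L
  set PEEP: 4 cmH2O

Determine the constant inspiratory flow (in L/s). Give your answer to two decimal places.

flow = (PIP − Pplat) / Raw = 8.0 / 9.4 = 0.8511 L/s.

0.85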